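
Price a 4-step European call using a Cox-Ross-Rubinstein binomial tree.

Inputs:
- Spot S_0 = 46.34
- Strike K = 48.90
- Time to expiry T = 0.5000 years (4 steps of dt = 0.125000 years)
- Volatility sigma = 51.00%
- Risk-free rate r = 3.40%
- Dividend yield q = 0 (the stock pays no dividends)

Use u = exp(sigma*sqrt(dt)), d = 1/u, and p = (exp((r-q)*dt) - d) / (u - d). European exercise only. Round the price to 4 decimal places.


Answer: Price = V(0,0) = 5.9123

Derivation:
dt = T/N = 0.125000
u = exp(sigma*sqrt(dt)) = 1.197591; d = 1/u = 0.835009
p = (exp((r-q)*dt) - d) / (u - d) = 0.466790
Discount per step: exp(-r*dt) = 0.995759
Stock lattice S(k, i) with i counting down-moves:
  k=0: S(0,0) = 46.3400
  k=1: S(1,0) = 55.4964; S(1,1) = 38.6943
  k=2: S(2,0) = 66.4620; S(2,1) = 46.3400; S(2,2) = 32.3101
  k=3: S(3,0) = 79.5943; S(3,1) = 55.4964; S(3,2) = 38.6943; S(3,3) = 26.9793
  k=4: S(4,0) = 95.3214; S(4,1) = 66.4620; S(4,2) = 46.3400; S(4,3) = 32.3101; S(4,4) = 22.5279
Terminal payoffs V(N, i) = max(S_T - K, 0):
  V(4,0) = 46.421409; V(4,1) = 17.561975; V(4,2) = 0.000000; V(4,3) = 0.000000; V(4,4) = 0.000000
Backward induction: V(k, i) = exp(-r*dt) * [p * V(k+1, i) + (1-p) * V(k+1, i+1)].
  V(3,0) = exp(-r*dt) * [p*46.421409 + (1-p)*17.561975] = 30.901662
  V(3,1) = exp(-r*dt) * [p*17.561975 + (1-p)*0.000000] = 8.162990
  V(3,2) = exp(-r*dt) * [p*0.000000 + (1-p)*0.000000] = 0.000000
  V(3,3) = exp(-r*dt) * [p*0.000000 + (1-p)*0.000000] = 0.000000
  V(2,0) = exp(-r*dt) * [p*30.901662 + (1-p)*8.162990] = 18.697544
  V(2,1) = exp(-r*dt) * [p*8.162990 + (1-p)*0.000000] = 3.794243
  V(2,2) = exp(-r*dt) * [p*0.000000 + (1-p)*0.000000] = 0.000000
  V(1,0) = exp(-r*dt) * [p*18.697544 + (1-p)*3.794243] = 10.705362
  V(1,1) = exp(-r*dt) * [p*3.794243 + (1-p)*0.000000] = 1.763604
  V(0,0) = exp(-r*dt) * [p*10.705362 + (1-p)*1.763604] = 5.912347


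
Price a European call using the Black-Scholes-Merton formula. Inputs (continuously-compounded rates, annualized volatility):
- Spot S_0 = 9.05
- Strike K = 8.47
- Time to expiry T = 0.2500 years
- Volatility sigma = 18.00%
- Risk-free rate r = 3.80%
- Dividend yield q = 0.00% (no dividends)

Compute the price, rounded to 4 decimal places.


Answer: Price = 0.7476

Derivation:
d1 = (ln(S/K) + (r - q + 0.5*sigma^2) * T) / (sigma * sqrt(T)) = 0.88649166
d2 = d1 - sigma * sqrt(T) = 0.79649166
exp(-rT) = 0.99054498; exp(-qT) = 1.00000000
C = S_0 * exp(-qT) * N(d1) - K * exp(-rT) * N(d2)
N(d1) = 0.81232368; N(d2) = 0.78712684
C = 9.0500 * 1.00000000 * 0.81232368 - 8.4700 * 0.99054498 * 0.78712684 = 0.7476


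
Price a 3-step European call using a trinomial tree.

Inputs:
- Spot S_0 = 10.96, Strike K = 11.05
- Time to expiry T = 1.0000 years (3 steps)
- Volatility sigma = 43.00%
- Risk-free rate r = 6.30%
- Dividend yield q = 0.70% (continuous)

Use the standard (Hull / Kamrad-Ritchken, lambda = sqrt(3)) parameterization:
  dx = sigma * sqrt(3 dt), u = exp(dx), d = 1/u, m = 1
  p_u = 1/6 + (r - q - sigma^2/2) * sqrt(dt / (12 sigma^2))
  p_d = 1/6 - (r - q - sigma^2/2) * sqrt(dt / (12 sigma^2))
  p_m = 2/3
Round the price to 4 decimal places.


Answer: Price = V(0,0) = 1.9207

Derivation:
dt = T/N = 0.333333; dx = sigma*sqrt(3*dt) = 0.430000
u = exp(dx) = 1.537258; d = 1/u = 0.650509
p_u = 0.152539, p_m = 0.666667, p_d = 0.180795
Discount per step: exp(-r*dt) = 0.979219
Stock lattice S(k, j) with j the centered position index:
  k=0: S(0,+0) = 10.9600
  k=1: S(1,-1) = 7.1296; S(1,+0) = 10.9600; S(1,+1) = 16.8483
  k=2: S(2,-2) = 4.6379; S(2,-1) = 7.1296; S(2,+0) = 10.9600; S(2,+1) = 16.8483; S(2,+2) = 25.9002
  k=3: S(3,-3) = 3.0170; S(3,-2) = 4.6379; S(3,-1) = 7.1296; S(3,+0) = 10.9600; S(3,+1) = 16.8483; S(3,+2) = 25.9002; S(3,+3) = 39.8153
Terminal payoffs V(N, j) = max(S_T - K, 0):
  V(3,-3) = 0.000000; V(3,-2) = 0.000000; V(3,-1) = 0.000000; V(3,+0) = 0.000000; V(3,+1) = 5.798342; V(3,+2) = 14.850241; V(3,+3) = 28.765341
Backward induction: V(k, j) = exp(-r*dt) * [p_u * V(k+1, j+1) + p_m * V(k+1, j) + p_d * V(k+1, j-1)]
  V(2,-2) = exp(-r*dt) * [p_u*0.000000 + p_m*0.000000 + p_d*0.000000] = 0.000000
  V(2,-1) = exp(-r*dt) * [p_u*0.000000 + p_m*0.000000 + p_d*0.000000] = 0.000000
  V(2,+0) = exp(-r*dt) * [p_u*5.798342 + p_m*0.000000 + p_d*0.000000] = 0.866092
  V(2,+1) = exp(-r*dt) * [p_u*14.850241 + p_m*5.798342 + p_d*0.000000] = 6.003395
  V(2,+2) = exp(-r*dt) * [p_u*28.765341 + p_m*14.850241 + p_d*5.798342] = 15.017595
  V(1,-1) = exp(-r*dt) * [p_u*0.866092 + p_m*0.000000 + p_d*0.000000] = 0.129367
  V(1,+0) = exp(-r*dt) * [p_u*6.003395 + p_m*0.866092 + p_d*0.000000] = 1.462116
  V(1,+1) = exp(-r*dt) * [p_u*15.017595 + p_m*6.003395 + p_d*0.866092] = 6.315583
  V(0,+0) = exp(-r*dt) * [p_u*6.315583 + p_m*1.462116 + p_d*0.129367] = 1.920742


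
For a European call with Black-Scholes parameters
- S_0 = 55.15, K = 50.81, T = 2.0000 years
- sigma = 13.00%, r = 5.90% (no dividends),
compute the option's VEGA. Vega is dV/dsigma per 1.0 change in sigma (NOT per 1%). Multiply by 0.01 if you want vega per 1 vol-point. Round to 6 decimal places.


Answer: Vega = 15.517752

Derivation:
d1 = 1.1795822610; d2 = 0.9957344979
phi(d1) = 0.1989611522; exp(-qT) = 1.0000000000; exp(-rT) = 0.8886960526
Vega = S * exp(-qT) * phi(d1) * sqrt(T) = 55.1500 * 1.0000000000 * 0.1989611522 * 1.4142135624 = 15.517752


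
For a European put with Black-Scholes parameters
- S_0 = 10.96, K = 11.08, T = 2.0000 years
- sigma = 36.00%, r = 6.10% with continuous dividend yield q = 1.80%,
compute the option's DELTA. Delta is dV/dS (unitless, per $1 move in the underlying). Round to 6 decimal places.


Answer: Delta = -0.331652

Derivation:
d1 = 0.4020895933; d2 = -0.1070272892
phi(d1) = 0.3679616516; exp(-qT) = 0.9646402935; exp(-rT) = 0.8851483685
N(-d1) = 0.3438090457
Delta = -exp(-qT) * N(-d1) = -0.9646402935 * 0.3438090457 = -0.331652


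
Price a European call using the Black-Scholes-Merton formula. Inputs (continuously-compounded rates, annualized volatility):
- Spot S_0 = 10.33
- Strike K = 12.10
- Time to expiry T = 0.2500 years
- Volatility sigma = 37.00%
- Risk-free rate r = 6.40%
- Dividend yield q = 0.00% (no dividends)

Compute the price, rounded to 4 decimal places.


Answer: Price = 0.2600

Derivation:
d1 = (ln(S/K) + (r - q + 0.5*sigma^2) * T) / (sigma * sqrt(T)) = -0.67589551
d2 = d1 - sigma * sqrt(T) = -0.86089551
exp(-rT) = 0.98412732; exp(-qT) = 1.00000000
C = S_0 * exp(-qT) * N(d1) - K * exp(-rT) * N(d2)
N(d1) = 0.24955349; N(d2) = 0.19464780
C = 10.3300 * 1.00000000 * 0.24955349 - 12.1000 * 0.98412732 * 0.19464780 = 0.2600


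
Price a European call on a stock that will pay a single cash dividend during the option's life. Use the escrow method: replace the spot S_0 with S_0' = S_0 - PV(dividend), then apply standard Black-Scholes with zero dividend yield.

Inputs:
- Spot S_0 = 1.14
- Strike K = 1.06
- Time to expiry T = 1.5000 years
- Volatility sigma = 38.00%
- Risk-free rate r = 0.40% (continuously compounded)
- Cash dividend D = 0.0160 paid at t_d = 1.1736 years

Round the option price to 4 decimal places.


Answer: Price = 0.2375

Derivation:
PV(D) = D * exp(-r * t_d) = 0.0160 * 0.99531660 = 0.01592507
S_0' = S_0 - PV(D) = 1.1400 - 0.01592507 = 1.12407493
d1 = (ln(S_0'/K) + (r + sigma^2/2)*T) / (sigma*sqrt(T)) = 0.37170257
d2 = d1 - sigma*sqrt(T) = -0.09370048
exp(-rT) = 0.99401796
N(d1) = 0.64494284; N(d2) = 0.46267354
C = S_0' * N(d1) - K * exp(-rT) * N(d2) = 1.12407493 * 0.64494284 - 1.0600 * 0.99401796 * 0.46267354 = 0.2375


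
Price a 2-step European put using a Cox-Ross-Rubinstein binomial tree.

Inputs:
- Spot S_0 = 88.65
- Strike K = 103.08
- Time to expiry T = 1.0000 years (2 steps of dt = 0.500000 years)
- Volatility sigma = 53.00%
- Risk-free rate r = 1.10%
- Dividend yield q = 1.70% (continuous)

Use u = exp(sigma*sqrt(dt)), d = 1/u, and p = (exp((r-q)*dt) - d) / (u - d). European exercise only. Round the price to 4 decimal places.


Answer: Price = V(0,0) = 28.4035

Derivation:
dt = T/N = 0.500000
u = exp(sigma*sqrt(dt)) = 1.454652; d = 1/u = 0.687450
p = (exp((r-q)*dt) - d) / (u - d) = 0.403485
Discount per step: exp(-r*dt) = 0.994515
Stock lattice S(k, i) with i counting down-moves:
  k=0: S(0,0) = 88.6500
  k=1: S(1,0) = 128.9549; S(1,1) = 60.9424
  k=2: S(2,0) = 187.5845; S(2,1) = 88.6500; S(2,2) = 41.8948
Terminal payoffs V(N, i) = max(K - S_T, 0):
  V(2,0) = 0.000000; V(2,1) = 14.430000; V(2,2) = 61.185153
Backward induction: V(k, i) = exp(-r*dt) * [p * V(k+1, i) + (1-p) * V(k+1, i+1)].
  V(1,0) = exp(-r*dt) * [p*0.000000 + (1-p)*14.430000] = 8.560495
  V(1,1) = exp(-r*dt) * [p*14.430000 + (1-p)*61.185153] = 42.088014
  V(0,0) = exp(-r*dt) * [p*8.560495 + (1-p)*42.088014] = 28.403503


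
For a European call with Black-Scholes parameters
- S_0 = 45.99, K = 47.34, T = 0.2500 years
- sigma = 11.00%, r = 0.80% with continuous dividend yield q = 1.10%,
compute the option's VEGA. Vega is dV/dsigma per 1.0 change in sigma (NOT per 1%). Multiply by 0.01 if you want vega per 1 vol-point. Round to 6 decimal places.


Answer: Vega = 8.023954

Derivation:
d1 = -0.5121658643; d2 = -0.5671658643
phi(d1) = 0.3499043423; exp(-qT) = 0.9972537778; exp(-rT) = 0.9980019987
Vega = S * exp(-qT) * phi(d1) * sqrt(T) = 45.9900 * 0.9972537778 * 0.3499043423 * 0.5000000000 = 8.023954


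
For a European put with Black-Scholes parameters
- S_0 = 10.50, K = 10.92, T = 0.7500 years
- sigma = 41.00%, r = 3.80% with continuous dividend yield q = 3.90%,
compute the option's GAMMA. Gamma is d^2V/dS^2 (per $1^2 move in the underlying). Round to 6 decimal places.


d1 = 0.0649639785; d2 = -0.2901064370
phi(d1) = 0.3981013362; exp(-qT) = 0.9711736407; exp(-rT) = 0.9719022941
Gamma = exp(-qT) * phi(d1) / (S * sigma * sqrt(T)) = 0.9711736407 * 0.3981013362 / (10.5000 * 0.4100 * 0.8660254038) = 0.103702

Answer: Gamma = 0.103702


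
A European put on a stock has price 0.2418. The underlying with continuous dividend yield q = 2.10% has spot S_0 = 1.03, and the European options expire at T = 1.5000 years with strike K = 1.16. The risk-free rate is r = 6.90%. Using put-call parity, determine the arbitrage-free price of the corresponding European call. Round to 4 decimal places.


Answer: Call price = 0.1939

Derivation:
Put-call parity: C - P = S_0 * exp(-qT) - K * exp(-rT).
S_0 * exp(-qT) = 1.0300 * 0.96899096 = 0.99806069
K * exp(-rT) = 1.1600 * 0.90167602 = 1.04594419
C = P + S*exp(-qT) - K*exp(-rT)
C = 0.2418 + 0.99806069 - 1.04594419 = 0.1939


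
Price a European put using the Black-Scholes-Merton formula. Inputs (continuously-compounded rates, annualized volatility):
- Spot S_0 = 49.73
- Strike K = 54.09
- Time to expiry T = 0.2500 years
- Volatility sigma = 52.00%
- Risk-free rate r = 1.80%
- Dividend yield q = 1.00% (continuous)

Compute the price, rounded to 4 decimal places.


d1 = (ln(S/K) + (r - q + 0.5*sigma^2) * T) / (sigma * sqrt(T)) = -0.18554213
d2 = d1 - sigma * sqrt(T) = -0.44554213
exp(-rT) = 0.99551011; exp(-qT) = 0.99750312
P = K * exp(-rT) * N(-d2) - S_0 * exp(-qT) * N(-d1)
N(-d1) = 0.57359808; N(-d2) = 0.67203599
P = 54.0900 * 0.99551011 * 0.67203599 - 49.7300 * 0.99750312 * 0.57359808 = 7.7334

Answer: Price = 7.7334


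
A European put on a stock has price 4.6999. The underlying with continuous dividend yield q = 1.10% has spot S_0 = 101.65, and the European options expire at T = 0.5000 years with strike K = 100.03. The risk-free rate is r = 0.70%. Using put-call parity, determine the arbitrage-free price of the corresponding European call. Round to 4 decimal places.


Put-call parity: C - P = S_0 * exp(-qT) - K * exp(-rT).
S_0 * exp(-qT) = 101.6500 * 0.99451510 = 101.09245964
K * exp(-rT) = 100.0300 * 0.99650612 = 99.68050697
C = P + S*exp(-qT) - K*exp(-rT)
C = 4.6999 + 101.09245964 - 99.68050697 = 6.1119

Answer: Call price = 6.1119


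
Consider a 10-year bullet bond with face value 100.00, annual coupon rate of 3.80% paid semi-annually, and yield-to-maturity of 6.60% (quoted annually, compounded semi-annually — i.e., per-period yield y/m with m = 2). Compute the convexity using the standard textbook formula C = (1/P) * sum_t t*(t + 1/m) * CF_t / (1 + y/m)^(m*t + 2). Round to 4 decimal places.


Answer: Convexity = 75.0383

Derivation:
Coupon per period c = face * coupon_rate / m = 1.900000
Periods per year m = 2; per-period yield y/m = 0.033000
Number of cashflows N = 20
Cashflows (t years, CF_t, discount factor 1/(1+y/m)^(m*t), PV):
  t = 0.5000: CF_t = 1.900000, DF = 0.968054, PV = 1.839303
  t = 1.0000: CF_t = 1.900000, DF = 0.937129, PV = 1.780545
  t = 1.5000: CF_t = 1.900000, DF = 0.907192, PV = 1.723664
  t = 2.0000: CF_t = 1.900000, DF = 0.878211, PV = 1.668600
  t = 2.5000: CF_t = 1.900000, DF = 0.850156, PV = 1.615296
  t = 3.0000: CF_t = 1.900000, DF = 0.822997, PV = 1.563694
  t = 3.5000: CF_t = 1.900000, DF = 0.796705, PV = 1.513740
  t = 4.0000: CF_t = 1.900000, DF = 0.771254, PV = 1.465383
  t = 4.5000: CF_t = 1.900000, DF = 0.746616, PV = 1.418570
  t = 5.0000: CF_t = 1.900000, DF = 0.722764, PV = 1.373252
  t = 5.5000: CF_t = 1.900000, DF = 0.699675, PV = 1.329383
  t = 6.0000: CF_t = 1.900000, DF = 0.677323, PV = 1.286915
  t = 6.5000: CF_t = 1.900000, DF = 0.655686, PV = 1.245803
  t = 7.0000: CF_t = 1.900000, DF = 0.634739, PV = 1.206005
  t = 7.5000: CF_t = 1.900000, DF = 0.614462, PV = 1.167478
  t = 8.0000: CF_t = 1.900000, DF = 0.594833, PV = 1.130182
  t = 8.5000: CF_t = 1.900000, DF = 0.575830, PV = 1.094078
  t = 9.0000: CF_t = 1.900000, DF = 0.557435, PV = 1.059126
  t = 9.5000: CF_t = 1.900000, DF = 0.539627, PV = 1.025292
  t = 10.0000: CF_t = 101.900000, DF = 0.522388, PV = 53.231383
Price P = sum_t PV_t = 79.737692
Convexity numerator sum_t t*(t + 1/m) * CF_t / (1+y/m)^(m*t + 2):
  t = 0.5000: term = 0.861832
  t = 1.0000: term = 2.502900
  t = 1.5000: term = 4.845887
  t = 2.0000: term = 7.818468
  t = 2.5000: term = 11.353052
  t = 3.0000: term = 15.386517
  t = 3.5000: term = 19.859977
  t = 4.0000: term = 24.718544
  t = 4.5000: term = 29.911114
  t = 5.0000: term = 35.390153
  t = 5.5000: term = 41.111504
  t = 6.0000: term = 47.034194
  t = 6.5000: term = 53.120258
  t = 7.0000: term = 59.334565
  t = 7.5000: term = 65.644657
  t = 8.0000: term = 72.020599
  t = 8.5000: term = 78.434824
  t = 9.0000: term = 84.862004
  t = 9.5000: term = 91.278912
  t = 10.0000: term = 5237.890434
Convexity = (1/P) * sum = 5983.380395 / 79.737692 = 75.038294


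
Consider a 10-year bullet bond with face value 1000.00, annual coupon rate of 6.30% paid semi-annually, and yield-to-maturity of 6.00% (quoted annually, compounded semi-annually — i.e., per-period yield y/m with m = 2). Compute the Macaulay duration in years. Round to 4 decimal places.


Coupon per period c = face * coupon_rate / m = 31.500000
Periods per year m = 2; per-period yield y/m = 0.030000
Number of cashflows N = 20
Cashflows (t years, CF_t, discount factor 1/(1+y/m)^(m*t), PV):
  t = 0.5000: CF_t = 31.500000, DF = 0.970874, PV = 30.582524
  t = 1.0000: CF_t = 31.500000, DF = 0.942596, PV = 29.691771
  t = 1.5000: CF_t = 31.500000, DF = 0.915142, PV = 28.826962
  t = 2.0000: CF_t = 31.500000, DF = 0.888487, PV = 27.987342
  t = 2.5000: CF_t = 31.500000, DF = 0.862609, PV = 27.172177
  t = 3.0000: CF_t = 31.500000, DF = 0.837484, PV = 26.380754
  t = 3.5000: CF_t = 31.500000, DF = 0.813092, PV = 25.612383
  t = 4.0000: CF_t = 31.500000, DF = 0.789409, PV = 24.866391
  t = 4.5000: CF_t = 31.500000, DF = 0.766417, PV = 24.142127
  t = 5.0000: CF_t = 31.500000, DF = 0.744094, PV = 23.438958
  t = 5.5000: CF_t = 31.500000, DF = 0.722421, PV = 22.756270
  t = 6.0000: CF_t = 31.500000, DF = 0.701380, PV = 22.093466
  t = 6.5000: CF_t = 31.500000, DF = 0.680951, PV = 21.449967
  t = 7.0000: CF_t = 31.500000, DF = 0.661118, PV = 20.825211
  t = 7.5000: CF_t = 31.500000, DF = 0.641862, PV = 20.218651
  t = 8.0000: CF_t = 31.500000, DF = 0.623167, PV = 19.629759
  t = 8.5000: CF_t = 31.500000, DF = 0.605016, PV = 19.058018
  t = 9.0000: CF_t = 31.500000, DF = 0.587395, PV = 18.502930
  t = 9.5000: CF_t = 31.500000, DF = 0.570286, PV = 17.964010
  t = 10.0000: CF_t = 1031.500000, DF = 0.553676, PV = 571.116540
Price P = sum_t PV_t = 1022.316212
Macaulay numerator sum_t t * PV_t:
  t * PV_t at t = 0.5000: 15.291262
  t * PV_t at t = 1.0000: 29.691771
  t * PV_t at t = 1.5000: 43.240443
  t * PV_t at t = 2.0000: 55.974684
  t * PV_t at t = 2.5000: 67.930442
  t * PV_t at t = 3.0000: 79.142262
  t * PV_t at t = 3.5000: 89.643339
  t * PV_t at t = 4.0000: 99.465564
  t * PV_t at t = 4.5000: 108.639572
  t * PV_t at t = 5.0000: 117.194792
  t * PV_t at t = 5.5000: 125.159486
  t * PV_t at t = 6.0000: 132.560797
  t * PV_t at t = 6.5000: 139.424787
  t * PV_t at t = 7.0000: 145.776476
  t * PV_t at t = 7.5000: 151.639885
  t * PV_t at t = 8.0000: 157.038069
  t * PV_t at t = 8.5000: 161.993153
  t * PV_t at t = 9.0000: 166.526371
  t * PV_t at t = 9.5000: 170.658094
  t * PV_t at t = 10.0000: 5711.165404
Macaulay duration D = (sum_t t * PV_t) / P = 7768.156654 / 1022.316212 = 7.598585

Answer: Macaulay duration = 7.5986 years


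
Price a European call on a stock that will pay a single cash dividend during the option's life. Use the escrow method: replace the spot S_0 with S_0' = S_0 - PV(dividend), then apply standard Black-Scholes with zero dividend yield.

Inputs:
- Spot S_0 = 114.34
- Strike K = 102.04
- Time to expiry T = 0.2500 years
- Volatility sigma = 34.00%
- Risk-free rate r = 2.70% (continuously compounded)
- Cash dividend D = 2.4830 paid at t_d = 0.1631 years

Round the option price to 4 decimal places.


Answer: Price = 13.6590

Derivation:
PV(D) = D * exp(-r * t_d) = 2.4830 * 0.99560598 = 2.47208965
S_0' = S_0 - PV(D) = 114.3400 - 2.47208965 = 111.86791035
d1 = (ln(S_0'/K) + (r + sigma^2/2)*T) / (sigma*sqrt(T)) = 0.66561124
d2 = d1 - sigma*sqrt(T) = 0.49561124
exp(-rT) = 0.99327273
N(d1) = 0.74717019; N(d2) = 0.68991564
C = S_0' * N(d1) - K * exp(-rT) * N(d2) = 111.86791035 * 0.74717019 - 102.0400 * 0.99327273 * 0.68991564 = 13.6590


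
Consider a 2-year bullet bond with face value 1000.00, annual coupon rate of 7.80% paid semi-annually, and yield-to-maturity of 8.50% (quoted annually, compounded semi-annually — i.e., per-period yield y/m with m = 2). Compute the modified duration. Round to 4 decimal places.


Answer: Modified duration = 1.8124

Derivation:
Coupon per period c = face * coupon_rate / m = 39.000000
Periods per year m = 2; per-period yield y/m = 0.042500
Number of cashflows N = 4
Cashflows (t years, CF_t, discount factor 1/(1+y/m)^(m*t), PV):
  t = 0.5000: CF_t = 39.000000, DF = 0.959233, PV = 37.410072
  t = 1.0000: CF_t = 39.000000, DF = 0.920127, PV = 35.884961
  t = 1.5000: CF_t = 39.000000, DF = 0.882616, PV = 34.422025
  t = 2.0000: CF_t = 1039.000000, DF = 0.846634, PV = 879.652807
Price P = sum_t PV_t = 987.369865
First compute Macaulay numerator sum_t t * PV_t:
  t * PV_t at t = 0.5000: 18.705036
  t * PV_t at t = 1.0000: 35.884961
  t * PV_t at t = 1.5000: 51.633038
  t * PV_t at t = 2.0000: 1759.305614
Macaulay duration D = 1865.528649 / 987.369865 = 1.889392
Modified duration = D / (1 + y/m) = 1.889392 / (1 + 0.042500) = 1.812366


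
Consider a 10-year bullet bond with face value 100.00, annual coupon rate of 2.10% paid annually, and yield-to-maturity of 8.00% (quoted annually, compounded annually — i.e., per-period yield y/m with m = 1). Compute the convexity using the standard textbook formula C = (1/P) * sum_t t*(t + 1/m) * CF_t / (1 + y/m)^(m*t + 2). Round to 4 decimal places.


Answer: Convexity = 79.6307

Derivation:
Coupon per period c = face * coupon_rate / m = 2.100000
Periods per year m = 1; per-period yield y/m = 0.080000
Number of cashflows N = 10
Cashflows (t years, CF_t, discount factor 1/(1+y/m)^(m*t), PV):
  t = 1.0000: CF_t = 2.100000, DF = 0.925926, PV = 1.944444
  t = 2.0000: CF_t = 2.100000, DF = 0.857339, PV = 1.800412
  t = 3.0000: CF_t = 2.100000, DF = 0.793832, PV = 1.667048
  t = 4.0000: CF_t = 2.100000, DF = 0.735030, PV = 1.543563
  t = 5.0000: CF_t = 2.100000, DF = 0.680583, PV = 1.429225
  t = 6.0000: CF_t = 2.100000, DF = 0.630170, PV = 1.323356
  t = 7.0000: CF_t = 2.100000, DF = 0.583490, PV = 1.225330
  t = 8.0000: CF_t = 2.100000, DF = 0.540269, PV = 1.134565
  t = 9.0000: CF_t = 2.100000, DF = 0.500249, PV = 1.050523
  t = 10.0000: CF_t = 102.100000, DF = 0.463193, PV = 47.292055
Price P = sum_t PV_t = 60.410520
Convexity numerator sum_t t*(t + 1/m) * CF_t / (1+y/m)^(m*t + 2):
  t = 1.0000: term = 3.334095
  t = 2.0000: term = 9.261376
  t = 3.0000: term = 17.150697
  t = 4.0000: term = 26.467124
  t = 5.0000: term = 36.759895
  t = 6.0000: term = 47.651716
  t = 7.0000: term = 58.829279
  t = 8.0000: term = 70.034855
  t = 9.0000: term = 81.058860
  t = 10.0000: term = 4459.984623
Convexity = (1/P) * sum = 4810.532521 / 60.410520 = 79.630709


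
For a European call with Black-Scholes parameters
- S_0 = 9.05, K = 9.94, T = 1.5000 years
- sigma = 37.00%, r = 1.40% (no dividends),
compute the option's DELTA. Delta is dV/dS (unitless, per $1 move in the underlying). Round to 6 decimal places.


Answer: Delta = 0.526280

Derivation:
d1 = 0.0659215883; d2 = -0.3872340141
phi(d1) = 0.3980763885; exp(-qT) = 1.0000000000; exp(-rT) = 0.9792189646
N(d1) = 0.5262798735
Delta = exp(-qT) * N(d1) = 1.0000000000 * 0.5262798735 = 0.526280


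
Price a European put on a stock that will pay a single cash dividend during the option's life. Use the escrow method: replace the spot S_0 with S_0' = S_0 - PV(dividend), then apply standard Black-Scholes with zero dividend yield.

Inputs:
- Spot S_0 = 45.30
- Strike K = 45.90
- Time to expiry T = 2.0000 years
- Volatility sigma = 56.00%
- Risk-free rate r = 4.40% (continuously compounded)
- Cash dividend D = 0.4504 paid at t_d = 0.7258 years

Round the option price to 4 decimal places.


PV(D) = D * exp(-r * t_d) = 0.4504 * 0.96856934 = 0.43624363
S_0' = S_0 - PV(D) = 45.3000 - 0.43624363 = 44.86375637
d1 = (ln(S_0'/K) + (r + sigma^2/2)*T) / (sigma*sqrt(T)) = 0.47826322
d2 = d1 - sigma*sqrt(T) = -0.31369638
exp(-rT) = 0.91576088
N(-d1) = 0.31623144; N(-d2) = 0.62312417
P = K * exp(-rT) * N(-d2) - S_0' * N(-d1) = 45.9000 * 0.91576088 * 0.62312417 - 44.86375637 * 0.31623144 = 12.0047

Answer: Price = 12.0047


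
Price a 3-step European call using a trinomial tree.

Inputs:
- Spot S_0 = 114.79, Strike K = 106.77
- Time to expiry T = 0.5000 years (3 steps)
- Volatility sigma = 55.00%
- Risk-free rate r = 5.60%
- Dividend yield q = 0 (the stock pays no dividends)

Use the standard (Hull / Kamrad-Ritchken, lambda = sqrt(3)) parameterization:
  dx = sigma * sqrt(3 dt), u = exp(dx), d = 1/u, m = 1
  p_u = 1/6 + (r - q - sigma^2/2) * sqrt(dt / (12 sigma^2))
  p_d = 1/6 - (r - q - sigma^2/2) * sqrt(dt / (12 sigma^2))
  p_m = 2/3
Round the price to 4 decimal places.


Answer: Price = V(0,0) = 22.5126

Derivation:
dt = T/N = 0.166667; dx = sigma*sqrt(3*dt) = 0.388909
u = exp(dx) = 1.475370; d = 1/u = 0.677796
p_u = 0.146257, p_m = 0.666667, p_d = 0.187076
Discount per step: exp(-r*dt) = 0.990710
Stock lattice S(k, j) with j the centered position index:
  k=0: S(0,+0) = 114.7900
  k=1: S(1,-1) = 77.8042; S(1,+0) = 114.7900; S(1,+1) = 169.3577
  k=2: S(2,-2) = 52.7354; S(2,-1) = 77.8042; S(2,+0) = 114.7900; S(2,+1) = 169.3577; S(2,+2) = 249.8653
  k=3: S(3,-3) = 35.7438; S(3,-2) = 52.7354; S(3,-1) = 77.8042; S(3,+0) = 114.7900; S(3,+1) = 169.3577; S(3,+2) = 249.8653; S(3,+3) = 368.6437
Terminal payoffs V(N, j) = max(S_T - K, 0):
  V(3,-3) = 0.000000; V(3,-2) = 0.000000; V(3,-1) = 0.000000; V(3,+0) = 8.020000; V(3,+1) = 62.587709; V(3,+2) = 143.095265; V(3,+3) = 261.873688
Backward induction: V(k, j) = exp(-r*dt) * [p_u * V(k+1, j+1) + p_m * V(k+1, j) + p_d * V(k+1, j-1)]
  V(2,-2) = exp(-r*dt) * [p_u*0.000000 + p_m*0.000000 + p_d*0.000000] = 0.000000
  V(2,-1) = exp(-r*dt) * [p_u*8.020000 + p_m*0.000000 + p_d*0.000000] = 1.162084
  V(2,+0) = exp(-r*dt) * [p_u*62.587709 + p_m*8.020000 + p_d*0.000000] = 14.365848
  V(2,+1) = exp(-r*dt) * [p_u*143.095265 + p_m*62.587709 + p_d*8.020000] = 63.558188
  V(2,+2) = exp(-r*dt) * [p_u*261.873688 + p_m*143.095265 + p_d*62.587709] = 144.055568
  V(1,-1) = exp(-r*dt) * [p_u*14.365848 + p_m*1.162084 + p_d*0.000000] = 2.849112
  V(1,+0) = exp(-r*dt) * [p_u*63.558188 + p_m*14.365848 + p_d*1.162084] = 18.913111
  V(1,+1) = exp(-r*dt) * [p_u*144.055568 + p_m*63.558188 + p_d*14.365848] = 65.514440
  V(0,+0) = exp(-r*dt) * [p_u*65.514440 + p_m*18.913111 + p_d*2.849112] = 22.512586


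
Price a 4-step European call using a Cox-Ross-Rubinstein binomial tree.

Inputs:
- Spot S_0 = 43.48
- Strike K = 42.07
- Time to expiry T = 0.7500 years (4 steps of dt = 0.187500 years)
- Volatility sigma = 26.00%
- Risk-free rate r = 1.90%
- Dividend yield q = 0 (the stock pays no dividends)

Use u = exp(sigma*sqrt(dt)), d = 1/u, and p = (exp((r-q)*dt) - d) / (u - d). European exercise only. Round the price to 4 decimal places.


Answer: Price = V(0,0) = 4.8822

Derivation:
dt = T/N = 0.187500
u = exp(sigma*sqrt(dt)) = 1.119165; d = 1/u = 0.893523
p = (exp((r-q)*dt) - d) / (u - d) = 0.487700
Discount per step: exp(-r*dt) = 0.996444
Stock lattice S(k, i) with i counting down-moves:
  k=0: S(0,0) = 43.4800
  k=1: S(1,0) = 48.6613; S(1,1) = 38.8504
  k=2: S(2,0) = 54.4601; S(2,1) = 43.4800; S(2,2) = 34.7137
  k=3: S(3,0) = 60.9498; S(3,1) = 48.6613; S(3,2) = 38.8504; S(3,3) = 31.0175
  k=4: S(4,0) = 68.2129; S(4,1) = 54.4601; S(4,2) = 43.4800; S(4,3) = 34.7137; S(4,4) = 27.7148
Terminal payoffs V(N, i) = max(S_T - K, 0):
  V(4,0) = 26.142939; V(4,1) = 12.390064; V(4,2) = 1.410000; V(4,3) = 0.000000; V(4,4) = 0.000000
Backward induction: V(k, i) = exp(-r*dt) * [p * V(k+1, i) + (1-p) * V(k+1, i+1)].
  V(3,0) = exp(-r*dt) * [p*26.142939 + (1-p)*12.390064] = 19.029432
  V(3,1) = exp(-r*dt) * [p*12.390064 + (1-p)*1.410000] = 6.740923
  V(3,2) = exp(-r*dt) * [p*1.410000 + (1-p)*0.000000] = 0.685212
  V(3,3) = exp(-r*dt) * [p*0.000000 + (1-p)*0.000000] = 0.000000
  V(2,0) = exp(-r*dt) * [p*19.029432 + (1-p)*6.740923] = 12.688748
  V(2,1) = exp(-r*dt) * [p*6.740923 + (1-p)*0.685212] = 3.625644
  V(2,2) = exp(-r*dt) * [p*0.685212 + (1-p)*0.000000] = 0.332990
  V(1,0) = exp(-r*dt) * [p*12.688748 + (1-p)*3.625644] = 8.017110
  V(1,1) = exp(-r*dt) * [p*3.625644 + (1-p)*0.332990] = 1.931924
  V(0,0) = exp(-r*dt) * [p*8.017110 + (1-p)*1.931924] = 4.882247


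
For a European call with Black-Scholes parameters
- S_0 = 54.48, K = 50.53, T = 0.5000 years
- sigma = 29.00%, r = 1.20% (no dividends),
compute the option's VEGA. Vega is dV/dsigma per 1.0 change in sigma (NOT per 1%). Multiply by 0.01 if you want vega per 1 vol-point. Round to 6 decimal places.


d1 = 0.4988342943; d2 = 0.2937733278
phi(d1) = 0.3522703495; exp(-qT) = 1.0000000000; exp(-rT) = 0.9940179641
Vega = S * exp(-qT) * phi(d1) * sqrt(T) = 54.4800 * 1.0000000000 * 0.3522703495 * 0.7071067812 = 13.570573

Answer: Vega = 13.570573


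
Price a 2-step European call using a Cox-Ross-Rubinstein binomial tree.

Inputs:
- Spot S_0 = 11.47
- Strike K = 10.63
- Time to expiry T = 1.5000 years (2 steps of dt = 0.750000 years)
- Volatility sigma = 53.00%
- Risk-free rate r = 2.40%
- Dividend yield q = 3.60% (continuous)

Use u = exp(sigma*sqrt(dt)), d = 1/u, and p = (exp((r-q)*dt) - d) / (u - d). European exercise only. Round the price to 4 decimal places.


dt = T/N = 0.750000
u = exp(sigma*sqrt(dt)) = 1.582480; d = 1/u = 0.631919
p = (exp((r-q)*dt) - d) / (u - d) = 0.377799
Discount per step: exp(-r*dt) = 0.982161
Stock lattice S(k, i) with i counting down-moves:
  k=0: S(0,0) = 11.4700
  k=1: S(1,0) = 18.1510; S(1,1) = 7.2481
  k=2: S(2,0) = 28.7237; S(2,1) = 11.4700; S(2,2) = 4.5802
Terminal payoffs V(N, i) = max(S_T - K, 0):
  V(2,0) = 18.093680; V(2,1) = 0.840000; V(2,2) = 0.000000
Backward induction: V(k, i) = exp(-r*dt) * [p * V(k+1, i) + (1-p) * V(k+1, i+1)].
  V(1,0) = exp(-r*dt) * [p*18.093680 + (1-p)*0.840000] = 7.227157
  V(1,1) = exp(-r*dt) * [p*0.840000 + (1-p)*0.000000] = 0.311690
  V(0,0) = exp(-r*dt) * [p*7.227157 + (1-p)*0.311690] = 2.872179

Answer: Price = V(0,0) = 2.8722


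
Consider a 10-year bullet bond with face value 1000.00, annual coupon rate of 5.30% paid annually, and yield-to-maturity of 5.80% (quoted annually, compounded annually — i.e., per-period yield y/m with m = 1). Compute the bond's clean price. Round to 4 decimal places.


Coupon per period c = face * coupon_rate / m = 53.000000
Periods per year m = 1; per-period yield y/m = 0.058000
Number of cashflows N = 10
Cashflows (t years, CF_t, discount factor 1/(1+y/m)^(m*t), PV):
  t = 1.0000: CF_t = 53.000000, DF = 0.945180, PV = 50.094518
  t = 2.0000: CF_t = 53.000000, DF = 0.893364, PV = 47.348316
  t = 3.0000: CF_t = 53.000000, DF = 0.844390, PV = 44.752661
  t = 4.0000: CF_t = 53.000000, DF = 0.798100, PV = 42.299302
  t = 5.0000: CF_t = 53.000000, DF = 0.754348, PV = 39.980436
  t = 6.0000: CF_t = 53.000000, DF = 0.712994, PV = 37.788692
  t = 7.0000: CF_t = 53.000000, DF = 0.673908, PV = 35.717100
  t = 8.0000: CF_t = 53.000000, DF = 0.636964, PV = 33.759074
  t = 9.0000: CF_t = 53.000000, DF = 0.602045, PV = 31.908388
  t = 10.0000: CF_t = 1053.000000, DF = 0.569041, PV = 599.199848
Price P = sum_t PV_t = 962.848335

Answer: Price = 962.8483


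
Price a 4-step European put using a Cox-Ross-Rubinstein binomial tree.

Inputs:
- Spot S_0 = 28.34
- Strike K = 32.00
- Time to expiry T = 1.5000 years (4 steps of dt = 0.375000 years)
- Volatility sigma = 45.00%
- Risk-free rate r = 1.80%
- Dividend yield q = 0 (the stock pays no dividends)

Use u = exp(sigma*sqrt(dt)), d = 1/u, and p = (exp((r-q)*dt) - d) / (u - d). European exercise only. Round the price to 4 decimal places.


dt = T/N = 0.375000
u = exp(sigma*sqrt(dt)) = 1.317278; d = 1/u = 0.759141
p = (exp((r-q)*dt) - d) / (u - d) = 0.443675
Discount per step: exp(-r*dt) = 0.993273
Stock lattice S(k, i) with i counting down-moves:
  k=0: S(0,0) = 28.3400
  k=1: S(1,0) = 37.3317; S(1,1) = 21.5141
  k=2: S(2,0) = 49.1762; S(2,1) = 28.3400; S(2,2) = 16.3322
  k=3: S(3,0) = 64.7787; S(3,1) = 37.3317; S(3,2) = 21.5141; S(3,3) = 12.3984
  k=4: S(4,0) = 85.3316; S(4,1) = 49.1762; S(4,2) = 28.3400; S(4,3) = 16.3322; S(4,4) = 9.4122
Terminal payoffs V(N, i) = max(K - S_T, 0):
  V(4,0) = 0.000000; V(4,1) = 0.000000; V(4,2) = 3.660000; V(4,3) = 15.667793; V(4,4) = 22.587827
Backward induction: V(k, i) = exp(-r*dt) * [p * V(k+1, i) + (1-p) * V(k+1, i+1)].
  V(3,0) = exp(-r*dt) * [p*0.000000 + (1-p)*0.000000] = 0.000000
  V(3,1) = exp(-r*dt) * [p*0.000000 + (1-p)*3.660000] = 2.022450
  V(3,2) = exp(-r*dt) * [p*3.660000 + (1-p)*15.667793] = 10.270668
  V(3,3) = exp(-r*dt) * [p*15.667793 + (1-p)*22.587827] = 19.386278
  V(2,0) = exp(-r*dt) * [p*0.000000 + (1-p)*2.022450] = 1.117569
  V(2,1) = exp(-r*dt) * [p*2.022450 + (1-p)*10.270668] = 6.566661
  V(2,2) = exp(-r*dt) * [p*10.270668 + (1-p)*19.386278] = 15.238696
  V(1,0) = exp(-r*dt) * [p*1.117569 + (1-p)*6.566661] = 4.121121
  V(1,1) = exp(-r*dt) * [p*6.566661 + (1-p)*15.238696] = 11.314496
  V(0,0) = exp(-r*dt) * [p*4.121121 + (1-p)*11.314496] = 8.068326

Answer: Price = V(0,0) = 8.0683


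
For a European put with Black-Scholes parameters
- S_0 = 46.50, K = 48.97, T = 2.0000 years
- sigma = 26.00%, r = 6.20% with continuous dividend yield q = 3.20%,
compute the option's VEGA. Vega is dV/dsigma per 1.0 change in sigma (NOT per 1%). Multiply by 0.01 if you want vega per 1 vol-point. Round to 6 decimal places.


Answer: Vega = 24.090409

Derivation:
d1 = 0.2062697027; d2 = -0.1614258235
phi(d1) = 0.3905449809; exp(-qT) = 0.9380049995; exp(-rT) = 0.8833798409
Vega = S * exp(-qT) * phi(d1) * sqrt(T) = 46.5000 * 0.9380049995 * 0.3905449809 * 1.4142135624 = 24.090409


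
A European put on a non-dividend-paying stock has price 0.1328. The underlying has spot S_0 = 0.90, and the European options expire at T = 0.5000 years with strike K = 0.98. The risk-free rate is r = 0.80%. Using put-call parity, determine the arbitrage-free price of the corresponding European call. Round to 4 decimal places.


Answer: Call price = 0.0567

Derivation:
Put-call parity: C - P = S_0 * exp(-qT) - K * exp(-rT).
S_0 * exp(-qT) = 0.9000 * 1.00000000 = 0.90000000
K * exp(-rT) = 0.9800 * 0.99600799 = 0.97608783
C = P + S*exp(-qT) - K*exp(-rT)
C = 0.1328 + 0.90000000 - 0.97608783 = 0.0567


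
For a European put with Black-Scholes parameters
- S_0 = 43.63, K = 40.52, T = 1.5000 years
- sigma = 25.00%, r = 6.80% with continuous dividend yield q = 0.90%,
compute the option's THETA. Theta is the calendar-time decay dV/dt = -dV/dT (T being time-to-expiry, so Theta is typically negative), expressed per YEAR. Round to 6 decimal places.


Answer: Theta = -0.605032

Derivation:
d1 = 0.6836503263; d2 = 0.3774641085
phi(d1) = 0.3158059243; exp(-qT) = 0.9865907163; exp(-rT) = 0.9030295517
Theta = -S*exp(-qT)*phi(d1)*sigma/(2*sqrt(T)) + r*K*exp(-rT)*N(-d2) - q*S*exp(-qT)*N(-d1)
N(-d1) = 0.2470979987; N(-d2) = 0.3529143662; sqrt(T) = 1.2247448714
Term 1 = -43.6300 * 0.9865907163 * 0.3158059243 * 0.2500 / (2 * 1.2247448714) = -1.3874166236
Term 2 = 0.0680 * 40.5200 * 0.9030295517 * 0.3529143662 = 0.8781114699
Term 3 = -0.0090 * 43.6300 * 0.9865907163 * 0.2470979987 = -0.0957268956
Theta = -1.3874166236 + (0.8781114699) + (-0.0957268956) = -0.605032


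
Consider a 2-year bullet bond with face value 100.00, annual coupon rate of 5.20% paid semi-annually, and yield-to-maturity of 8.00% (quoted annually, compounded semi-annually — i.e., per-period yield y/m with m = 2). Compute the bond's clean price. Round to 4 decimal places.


Answer: Price = 94.9181

Derivation:
Coupon per period c = face * coupon_rate / m = 2.600000
Periods per year m = 2; per-period yield y/m = 0.040000
Number of cashflows N = 4
Cashflows (t years, CF_t, discount factor 1/(1+y/m)^(m*t), PV):
  t = 0.5000: CF_t = 2.600000, DF = 0.961538, PV = 2.500000
  t = 1.0000: CF_t = 2.600000, DF = 0.924556, PV = 2.403846
  t = 1.5000: CF_t = 2.600000, DF = 0.888996, PV = 2.311391
  t = 2.0000: CF_t = 102.600000, DF = 0.854804, PV = 87.702910
Price P = sum_t PV_t = 94.918147


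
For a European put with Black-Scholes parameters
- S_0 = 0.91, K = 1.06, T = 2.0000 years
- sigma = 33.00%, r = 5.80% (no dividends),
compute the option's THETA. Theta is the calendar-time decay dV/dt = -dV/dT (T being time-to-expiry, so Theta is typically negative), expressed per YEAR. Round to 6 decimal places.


d1 = 0.1549644062; d2 = -0.3117260694
phi(d1) = 0.3941808295; exp(-qT) = 1.0000000000; exp(-rT) = 0.8904752233
Theta = -S*exp(-qT)*phi(d1)*sigma/(2*sqrt(T)) + r*K*exp(-rT)*N(-d2) - q*S*exp(-qT)*N(-d1)
N(-d1) = 0.4384246890; N(-d2) = 0.6223756430; sqrt(T) = 1.4142135624
Term 1 = -0.9100 * 1.0000000000 * 0.3941808295 * 0.3300 / (2 * 1.4142135624) = -0.0418509998
Term 2 = 0.0580 * 1.0600 * 0.8904752233 * 0.6223756430 = 0.0340728363
Term 3 = 0 (no dividend yield, q = 0)
Theta = -0.0418509998 + (0.0340728363) + (0.0000000000) = -0.007778

Answer: Theta = -0.007778


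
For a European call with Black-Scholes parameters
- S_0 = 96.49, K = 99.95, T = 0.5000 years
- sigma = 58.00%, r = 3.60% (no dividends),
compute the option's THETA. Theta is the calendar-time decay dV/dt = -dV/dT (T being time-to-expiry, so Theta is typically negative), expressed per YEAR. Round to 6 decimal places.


d1 = 0.1630474005; d2 = -0.2470745326
phi(d1) = 0.3936745365; exp(-qT) = 1.0000000000; exp(-rT) = 0.9821610324
Theta = -S*exp(-qT)*phi(d1)*sigma/(2*sqrt(T)) - r*K*exp(-rT)*N(d2) + q*S*exp(-qT)*N(d1)
N(d1) = 0.5647594431; N(d2) = 0.4024252714; sqrt(T) = 0.7071067812
Term 1 = -96.4900 * 1.0000000000 * 0.3936745365 * 0.5800 / (2 * 0.7071067812) = -15.5787506791
Term 2 = -0.0360 * 99.9500 * 0.9821610324 * 0.4024252714 = -1.4221756685
Term 3 = 0 (no dividend yield, q = 0)
Theta = -15.5787506791 + (-1.4221756685) + (0.0000000000) = -17.000926

Answer: Theta = -17.000926


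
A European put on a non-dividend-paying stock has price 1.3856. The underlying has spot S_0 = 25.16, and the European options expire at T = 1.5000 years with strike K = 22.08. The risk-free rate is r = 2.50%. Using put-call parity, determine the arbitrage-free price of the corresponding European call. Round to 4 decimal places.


Answer: Call price = 5.2783

Derivation:
Put-call parity: C - P = S_0 * exp(-qT) - K * exp(-rT).
S_0 * exp(-qT) = 25.1600 * 1.00000000 = 25.16000000
K * exp(-rT) = 22.0800 * 0.96319442 = 21.26733274
C = P + S*exp(-qT) - K*exp(-rT)
C = 1.3856 + 25.16000000 - 21.26733274 = 5.2783


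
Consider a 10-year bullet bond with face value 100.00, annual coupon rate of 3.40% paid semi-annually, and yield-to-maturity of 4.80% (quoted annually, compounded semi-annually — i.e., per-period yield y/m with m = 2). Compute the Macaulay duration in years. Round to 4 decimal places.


Answer: Macaulay duration = 8.4538 years

Derivation:
Coupon per period c = face * coupon_rate / m = 1.700000
Periods per year m = 2; per-period yield y/m = 0.024000
Number of cashflows N = 20
Cashflows (t years, CF_t, discount factor 1/(1+y/m)^(m*t), PV):
  t = 0.5000: CF_t = 1.700000, DF = 0.976562, PV = 1.660156
  t = 1.0000: CF_t = 1.700000, DF = 0.953674, PV = 1.621246
  t = 1.5000: CF_t = 1.700000, DF = 0.931323, PV = 1.583248
  t = 2.0000: CF_t = 1.700000, DF = 0.909495, PV = 1.546141
  t = 2.5000: CF_t = 1.700000, DF = 0.888178, PV = 1.509903
  t = 3.0000: CF_t = 1.700000, DF = 0.867362, PV = 1.474515
  t = 3.5000: CF_t = 1.700000, DF = 0.847033, PV = 1.439956
  t = 4.0000: CF_t = 1.700000, DF = 0.827181, PV = 1.406207
  t = 4.5000: CF_t = 1.700000, DF = 0.807794, PV = 1.373249
  t = 5.0000: CF_t = 1.700000, DF = 0.788861, PV = 1.341064
  t = 5.5000: CF_t = 1.700000, DF = 0.770372, PV = 1.309632
  t = 6.0000: CF_t = 1.700000, DF = 0.752316, PV = 1.278938
  t = 6.5000: CF_t = 1.700000, DF = 0.734684, PV = 1.248963
  t = 7.0000: CF_t = 1.700000, DF = 0.717465, PV = 1.219690
  t = 7.5000: CF_t = 1.700000, DF = 0.700649, PV = 1.191104
  t = 8.0000: CF_t = 1.700000, DF = 0.684228, PV = 1.163187
  t = 8.5000: CF_t = 1.700000, DF = 0.668191, PV = 1.135925
  t = 9.0000: CF_t = 1.700000, DF = 0.652530, PV = 1.109302
  t = 9.5000: CF_t = 1.700000, DF = 0.637237, PV = 1.083302
  t = 10.0000: CF_t = 101.700000, DF = 0.622302, PV = 63.288065
Price P = sum_t PV_t = 88.983795
Macaulay numerator sum_t t * PV_t:
  t * PV_t at t = 0.5000: 0.830078
  t * PV_t at t = 1.0000: 1.621246
  t * PV_t at t = 1.5000: 2.374873
  t * PV_t at t = 2.0000: 3.092282
  t * PV_t at t = 2.5000: 3.774758
  t * PV_t at t = 3.0000: 4.423545
  t * PV_t at t = 3.5000: 5.039846
  t * PV_t at t = 4.0000: 5.624828
  t * PV_t at t = 4.5000: 6.179621
  t * PV_t at t = 5.0000: 6.705318
  t * PV_t at t = 5.5000: 7.202978
  t * PV_t at t = 6.0000: 7.673627
  t * PV_t at t = 6.5000: 8.118258
  t * PV_t at t = 7.0000: 8.537831
  t * PV_t at t = 7.5000: 8.933278
  t * PV_t at t = 8.0000: 9.305498
  t * PV_t at t = 8.5000: 9.655363
  t * PV_t at t = 9.0000: 9.983716
  t * PV_t at t = 9.5000: 10.291374
  t * PV_t at t = 10.0000: 632.880654
Macaulay duration D = (sum_t t * PV_t) / P = 752.248970 / 88.983795 = 8.453775


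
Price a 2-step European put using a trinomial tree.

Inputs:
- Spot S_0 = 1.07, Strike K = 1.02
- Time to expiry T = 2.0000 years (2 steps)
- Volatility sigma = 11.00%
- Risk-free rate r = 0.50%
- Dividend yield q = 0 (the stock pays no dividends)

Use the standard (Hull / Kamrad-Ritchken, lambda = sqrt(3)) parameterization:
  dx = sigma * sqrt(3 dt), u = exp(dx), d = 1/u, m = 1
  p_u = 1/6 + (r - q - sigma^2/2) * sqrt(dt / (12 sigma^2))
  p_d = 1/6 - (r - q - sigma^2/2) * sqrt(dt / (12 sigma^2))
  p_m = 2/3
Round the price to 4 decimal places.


Answer: Price = V(0,0) = 0.0385

Derivation:
dt = T/N = 1.000000; dx = sigma*sqrt(3*dt) = 0.190526
u = exp(dx) = 1.209885; d = 1/u = 0.826525
p_u = 0.163911, p_m = 0.666667, p_d = 0.169422
Discount per step: exp(-r*dt) = 0.995012
Stock lattice S(k, j) with j the centered position index:
  k=0: S(0,+0) = 1.0700
  k=1: S(1,-1) = 0.8844; S(1,+0) = 1.0700; S(1,+1) = 1.2946
  k=2: S(2,-2) = 0.7310; S(2,-1) = 0.8844; S(2,+0) = 1.0700; S(2,+1) = 1.2946; S(2,+2) = 1.5663
Terminal payoffs V(N, j) = max(K - S_T, 0):
  V(2,-2) = 0.289037; V(2,-1) = 0.135619; V(2,+0) = 0.000000; V(2,+1) = 0.000000; V(2,+2) = 0.000000
Backward induction: V(k, j) = exp(-r*dt) * [p_u * V(k+1, j+1) + p_m * V(k+1, j) + p_d * V(k+1, j-1)]
  V(1,-1) = exp(-r*dt) * [p_u*0.000000 + p_m*0.135619 + p_d*0.289037] = 0.138687
  V(1,+0) = exp(-r*dt) * [p_u*0.000000 + p_m*0.000000 + p_d*0.135619] = 0.022862
  V(1,+1) = exp(-r*dt) * [p_u*0.000000 + p_m*0.000000 + p_d*0.000000] = 0.000000
  V(0,+0) = exp(-r*dt) * [p_u*0.000000 + p_m*0.022862 + p_d*0.138687] = 0.038545
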